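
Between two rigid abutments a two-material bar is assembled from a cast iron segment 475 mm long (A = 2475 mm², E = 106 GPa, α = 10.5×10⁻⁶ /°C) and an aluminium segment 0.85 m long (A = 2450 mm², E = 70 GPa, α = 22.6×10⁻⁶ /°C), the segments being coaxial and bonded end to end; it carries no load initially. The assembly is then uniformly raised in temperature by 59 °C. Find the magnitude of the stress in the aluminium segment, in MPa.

σ ≈ 86.1 MPa (compressive)

Free thermal expansion of the whole bar: Σ αᵢΔT Lᵢ = 10.5×10⁻⁶×59×475 + 22.6×10⁻⁶×59×850 = 1.428 mm.
The rigid supports impose zero overall length change; the single axial force P common to all segments must satisfy P Σ Lᵢ/(AᵢEᵢ) = δ_free.
Σ Lᵢ/(AᵢEᵢ) = 475/(2475×106×10³) + 850/(2450×70×10³) = 6.767×10⁻⁶ mm/N.
P = 1.428 / 6.767×10⁻⁶ = 211000 N = 211 kN, compressive.
σ_{aluminium} = P / A = 211000 / 2450 = 86.11 MPa.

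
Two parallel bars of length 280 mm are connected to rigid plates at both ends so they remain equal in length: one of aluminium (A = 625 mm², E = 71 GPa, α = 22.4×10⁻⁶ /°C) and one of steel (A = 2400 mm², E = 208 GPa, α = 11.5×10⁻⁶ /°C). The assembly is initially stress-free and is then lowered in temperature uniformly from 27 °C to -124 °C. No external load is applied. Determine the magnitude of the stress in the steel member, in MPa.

Both members must finish at the same length. With the larger α, the aluminium tends to over-contract; the plates restrain it, putting the aluminium in tension and the steel in compression. With no external load the two internal forces are equal and opposite, magnitude P.
Setting the final lengths equal and cancelling L: (α₁ − α₂)ΔT = P/(A₁E₁) + P/(A₂E₂).
|α₁ − α₂|·ΔT = 10.9×10⁻⁶ × 151 = 0.001646.
1/(A₁E₁) + 1/(A₂E₂) = 1/(625×71×10³) + 1/(2400×208×10³) = 2.454×10⁻⁸ N⁻¹.
So P = 0.001646 / 2.454×10⁻⁸ = 67.07 kN.
σ_{steel} = P/A₂ = 67070/2400 = 27.95 MPa, compressive.

σ ≈ 27.9 MPa (compressive)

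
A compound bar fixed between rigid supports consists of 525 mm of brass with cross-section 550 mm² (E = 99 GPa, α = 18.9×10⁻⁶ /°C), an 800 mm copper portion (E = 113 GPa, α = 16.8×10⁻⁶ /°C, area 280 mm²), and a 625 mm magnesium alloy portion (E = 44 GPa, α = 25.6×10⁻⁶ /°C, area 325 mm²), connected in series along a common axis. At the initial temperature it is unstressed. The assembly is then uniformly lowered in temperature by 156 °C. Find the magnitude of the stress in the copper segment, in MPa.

Free thermal contraction of the whole bar: Σ αᵢΔT Lᵢ = 18.9×10⁻⁶×156×525 + 16.8×10⁻⁶×156×800 + 25.6×10⁻⁶×156×625 = 6.141 mm.
The rigid supports impose zero overall length change; the single axial force P common to all segments must satisfy P Σ Lᵢ/(AᵢEᵢ) = δ_free.
The series flexibility is Σ Lᵢ/(AᵢEᵢ) = 525/(550×99×10³) + 800/(280×113×10³) + 625/(325×44×10³) = 7.863×10⁻⁵ mm/N.
So P = 6.141 / 7.863×10⁻⁵ = 78.09 kN, tensile.
σ_{copper} = P / A = 78090 / 280 = 278.9 MPa.

σ ≈ 279 MPa (tensile)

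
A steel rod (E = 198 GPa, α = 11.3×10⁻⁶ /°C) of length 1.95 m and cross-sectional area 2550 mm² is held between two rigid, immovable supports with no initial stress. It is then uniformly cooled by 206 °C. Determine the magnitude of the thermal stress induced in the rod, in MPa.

The supports are rigid, so the total axial strain is zero. The restrained thermal strain is ε = αΔT = 11.3×10⁻⁶ × 206 = 2327.8×10⁻⁶.
The stress required to suppress this strain is σ = Eε = 198×10³ × 2327.8×10⁻⁶ = 460.9 MPa, tensile since the rod is trying to contract.

σ ≈ 461 MPa (tensile)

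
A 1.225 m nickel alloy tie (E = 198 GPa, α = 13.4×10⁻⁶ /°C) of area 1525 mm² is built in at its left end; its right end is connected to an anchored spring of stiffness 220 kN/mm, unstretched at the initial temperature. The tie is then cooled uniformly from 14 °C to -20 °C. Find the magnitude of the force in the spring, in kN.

P ≈ 64.9 kN

The unrestrained thermal change is αΔT L = 13.4×10⁻⁶ × 34 × 1225 = 0.5581 mm.
Let P be the tensile force in the spring. The tie extends elastically by PL/(AE) and the spring stretches by P/k; together these equal δ_free.
P [ L/(AE) + 1/k ] = δ_free → P [ 1225/(1525×198×10³) + 1/(220×10³) ] = 0.5581.
P = 0.5581 / 8.602×10⁻⁶ = 64880 N.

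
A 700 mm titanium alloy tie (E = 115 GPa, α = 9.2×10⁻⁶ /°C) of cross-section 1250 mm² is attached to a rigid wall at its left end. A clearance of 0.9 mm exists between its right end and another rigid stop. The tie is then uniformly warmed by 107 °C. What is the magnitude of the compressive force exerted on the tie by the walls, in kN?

P ≈ 0 kN

Free thermal elongation = αΔT L = 9.2×10⁻⁶ × 107 × 700 = 0.6891 mm.
Since δ_free = 0.689 mm is less than the 0.9 mm gap, the tie never touches the wall. No axial force develops.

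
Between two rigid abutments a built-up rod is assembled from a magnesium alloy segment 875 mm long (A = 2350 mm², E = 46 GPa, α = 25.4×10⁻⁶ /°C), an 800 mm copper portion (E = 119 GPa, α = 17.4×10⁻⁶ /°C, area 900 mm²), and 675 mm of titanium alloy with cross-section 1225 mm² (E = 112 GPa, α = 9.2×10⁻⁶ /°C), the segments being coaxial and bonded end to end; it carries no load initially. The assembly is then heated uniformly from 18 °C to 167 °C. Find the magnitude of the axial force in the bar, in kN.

P ≈ 308 kN (compressive)

Free thermal expansion of the whole bar: Σ αᵢΔT Lᵢ = 25.4×10⁻⁶×149×875 + 17.4×10⁻⁶×149×800 + 9.2×10⁻⁶×149×675 = 6.311 mm.
The rigid supports impose zero overall length change; the single axial force P common to all segments must satisfy P Σ Lᵢ/(AᵢEᵢ) = δ_free.
The series flexibility is Σ Lᵢ/(AᵢEᵢ) = 875/(2350×46×10³) + 800/(900×119×10³) + 675/(1225×112×10³) = 2.048×10⁻⁵ mm/N.
P = 6.311 / 2.048×10⁻⁵ = 308100 N = 308.1 kN, compressive.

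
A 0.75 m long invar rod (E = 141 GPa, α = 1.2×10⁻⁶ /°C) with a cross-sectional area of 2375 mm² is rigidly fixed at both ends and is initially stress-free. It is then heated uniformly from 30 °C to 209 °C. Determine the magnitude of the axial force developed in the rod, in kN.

Full restraint means ε = 0, so the stress is σ = EαΔT = 141×10³ × 1.2×10⁻⁶ × 179 = 30.29 MPa.
Then P = σA = 30.29 × 2375 mm² = 71.93 kN, compressive.

P ≈ 71.9 kN (compressive)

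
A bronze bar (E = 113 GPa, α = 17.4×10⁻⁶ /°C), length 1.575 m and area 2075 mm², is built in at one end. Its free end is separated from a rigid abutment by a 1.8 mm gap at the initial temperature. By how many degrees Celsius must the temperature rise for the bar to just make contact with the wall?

ΔT ≈ 65.7 °C

Contact occurs when the free expansion equals the gap: αΔT L = 1.8 mm.
ΔT = 1.8 / (17.4×10⁻⁶ × 1575) = 65.68 °C.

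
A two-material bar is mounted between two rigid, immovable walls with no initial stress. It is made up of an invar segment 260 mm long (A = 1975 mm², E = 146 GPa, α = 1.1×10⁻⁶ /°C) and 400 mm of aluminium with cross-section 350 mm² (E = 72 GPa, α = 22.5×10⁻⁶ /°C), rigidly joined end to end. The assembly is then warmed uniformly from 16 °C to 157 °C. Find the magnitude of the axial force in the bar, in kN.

Free thermal expansion of the whole bar: Σ αᵢΔT Lᵢ = 1.1×10⁻⁶×141×260 + 22.5×10⁻⁶×141×400 = 1.309 mm.
The rigid supports impose zero overall length change; the single axial force P common to all segments must satisfy P Σ Lᵢ/(AᵢEᵢ) = δ_free.
Σ Lᵢ/(AᵢEᵢ) = 260/(1975×146×10³) + 400/(350×72×10³) = 1.677×10⁻⁵ mm/N.
So P = 1.309 / 1.677×10⁻⁵ = 78.05 kN, compressive.

P ≈ 78.1 kN (compressive)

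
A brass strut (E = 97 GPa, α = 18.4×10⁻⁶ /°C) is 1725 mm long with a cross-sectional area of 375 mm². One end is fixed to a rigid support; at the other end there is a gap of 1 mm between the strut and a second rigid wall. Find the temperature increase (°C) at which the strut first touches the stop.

ΔT ≈ 31.5 °C

The gap closes when αΔT L = 1 mm, since the strut is still unstressed at that instant.
So ΔT = g/(αL) = 1/(18.4×10⁻⁶ × 1725) = 31.51 °C.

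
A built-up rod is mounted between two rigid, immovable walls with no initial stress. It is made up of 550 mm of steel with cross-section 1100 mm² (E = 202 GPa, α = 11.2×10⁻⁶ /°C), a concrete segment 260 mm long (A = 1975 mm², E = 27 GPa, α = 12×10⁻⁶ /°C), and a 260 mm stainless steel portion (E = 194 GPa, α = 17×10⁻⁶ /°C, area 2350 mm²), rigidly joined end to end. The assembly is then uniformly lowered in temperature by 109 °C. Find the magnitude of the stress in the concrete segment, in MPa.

σ ≈ 95.5 MPa (tensile)

With the walls removed the bar would change length by δ_free = Σ αᵢΔT Lᵢ = 11.2×10⁻⁶×109×550 + 12×10⁻⁶×109×260 + 17×10⁻⁶×109×260 = 1.493 mm.
The rigid supports impose zero overall length change; the single axial force P common to all segments must satisfy P Σ Lᵢ/(AᵢEᵢ) = δ_free.
Σ Lᵢ/(AᵢEᵢ) = 550/(1100×202×10³) + 260/(1975×27×10³) + 260/(2350×194×10³) = 7.921×10⁻⁶ mm/N.
So P = 1.493 / 7.921×10⁻⁶ = 188.5 kN, tensile.
σ_{concrete} = P / A = 188500 / 1975 = 95.45 MPa.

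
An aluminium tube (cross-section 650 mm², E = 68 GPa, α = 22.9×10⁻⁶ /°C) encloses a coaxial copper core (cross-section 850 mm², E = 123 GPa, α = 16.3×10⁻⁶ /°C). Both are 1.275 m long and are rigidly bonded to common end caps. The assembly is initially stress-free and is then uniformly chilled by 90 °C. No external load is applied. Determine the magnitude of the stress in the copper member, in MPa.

σ ≈ 21.7 MPa (compressive)

Both members must finish at the same length. With the larger α, the aluminium tends to over-contract; the plates restrain it, putting the aluminium in tension and the copper in compression. With no external load the two internal forces are equal and opposite, magnitude P.
Setting the final lengths equal and cancelling L: (α₁ − α₂)ΔT = P/(A₁E₁) + P/(A₂E₂).
|α₁ − α₂|·ΔT = 6.6×10⁻⁶ × 90 = 0.000594.
1/(A₁E₁) + 1/(A₂E₂) = 1/(650×68×10³) + 1/(850×123×10³) = 3.219×10⁻⁸ N⁻¹.
P = 0.000594 / 3.219×10⁻⁸ = 18450 N = 18.45 kN.
σ_{copper} = P/A₂ = 18450/850 = 21.71 MPa, compressive.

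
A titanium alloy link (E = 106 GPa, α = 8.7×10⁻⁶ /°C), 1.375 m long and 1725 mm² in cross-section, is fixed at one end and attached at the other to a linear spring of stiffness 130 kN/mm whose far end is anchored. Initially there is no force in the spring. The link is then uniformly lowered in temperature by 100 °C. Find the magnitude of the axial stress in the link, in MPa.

σ ≈ 45.6 MPa (tensile)

Free thermal contraction: δ_free = αΔT L = 8.7×10⁻⁶ × 100 × 1375 = 1.196 mm.
Let P be the tensile force in the spring. The link extends elastically by PL/(AE) and the spring stretches by P/k; together these equal δ_free.
P [ L/(AE) + 1/k ] = δ_free → P [ 1375/(1725×106×10³) + 1/(130×10³) ] = 1.196.
P = 1.196 / 1.521×10⁻⁵ = 78640 N.
σ = P/A = 78640/1725 = 45.59 MPa.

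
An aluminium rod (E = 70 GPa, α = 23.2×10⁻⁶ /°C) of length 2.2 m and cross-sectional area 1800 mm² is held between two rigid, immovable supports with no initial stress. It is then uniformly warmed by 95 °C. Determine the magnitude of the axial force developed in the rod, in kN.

With zero net strain, σ = E·αΔT = 70 GPa × 23.2×10⁻⁶ × 95 = 154.3 MPa.
P = AEαΔT = 1800 × 70×10³ × 23.2×10⁻⁶ × 95 = 277.7 kN (compressive).

P ≈ 278 kN (compressive)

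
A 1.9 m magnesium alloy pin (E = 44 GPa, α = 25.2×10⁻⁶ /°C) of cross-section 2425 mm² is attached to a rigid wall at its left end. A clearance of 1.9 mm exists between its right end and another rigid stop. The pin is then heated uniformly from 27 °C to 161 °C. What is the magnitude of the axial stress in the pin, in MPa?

σ ≈ 105 MPa (compressive)

Unrestrained expansion: δ_free = αΔT L = 25.2×10⁻⁶ × 134 × 1900 = 6.416 mm.
This exceeds the 1.9 mm gap, so the wall pushes back. The portion of expansion that must be recovered elastically is δ_free − gap = 6.416 − 1.9 = 4.516 mm.
That suppressed elongation corresponds to σ = E·Δ/L = 44×10³ × 4.516/1900 = 104.6 MPa.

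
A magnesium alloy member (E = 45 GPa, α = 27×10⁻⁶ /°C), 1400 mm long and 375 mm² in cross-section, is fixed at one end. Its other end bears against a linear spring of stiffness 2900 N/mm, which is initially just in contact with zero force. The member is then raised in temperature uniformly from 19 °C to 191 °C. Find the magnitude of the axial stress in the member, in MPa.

If the spring were absent the member would lengthen by αΔT L = 27×10⁻⁶ × 172 × 1400 = 6.502 mm.
Let P be the compressive force at the spring. The member shortens elastically by PL/(AE) and the spring compresses by P/k; together these equal δ_free.
So P = δ_free / [L/(AE) + 1/k] = 6.502 / [ 1400/(375×45×10³) + 1/(2900) ].
P = 6.502 / 0.0004278 = 15200 N.
σ = P/A = 15200/375 = 40.53 MPa.

σ ≈ 40.5 MPa (compressive)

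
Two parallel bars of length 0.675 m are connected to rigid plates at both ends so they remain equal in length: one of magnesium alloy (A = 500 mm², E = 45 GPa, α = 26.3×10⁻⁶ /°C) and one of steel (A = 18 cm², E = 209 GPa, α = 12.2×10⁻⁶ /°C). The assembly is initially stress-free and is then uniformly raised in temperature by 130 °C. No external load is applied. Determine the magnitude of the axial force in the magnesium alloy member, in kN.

P ≈ 38.9 kN (compressive in the magnesium alloy)

Both members must finish at the same length. With the larger α, the magnesium alloy tends to over-expand; the plates restrain it, putting the magnesium alloy in compression and the steel in tension. With no external load the two internal forces are equal and opposite, magnitude P.
Compatibility of the two members (thermal + elastic change equal): (α₁ − α₂)ΔT = P·[1/(A₁E₁) + 1/(A₂E₂)].
|α₁ − α₂|·ΔT = 14.1×10⁻⁶ × 130 = 0.001833.
1/(A₁E₁) + 1/(A₂E₂) = 1/(500×45×10³) + 1/(1800×209×10³) = 4.71×10⁻⁸ N⁻¹.
So P = 0.001833 / 4.71×10⁻⁸ = 38.92 kN.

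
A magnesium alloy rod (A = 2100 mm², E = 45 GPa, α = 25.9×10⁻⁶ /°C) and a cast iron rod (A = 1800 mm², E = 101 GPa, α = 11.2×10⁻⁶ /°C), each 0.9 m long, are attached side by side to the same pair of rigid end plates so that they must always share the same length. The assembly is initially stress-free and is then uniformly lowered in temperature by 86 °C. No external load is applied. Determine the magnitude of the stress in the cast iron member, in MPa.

σ ≈ 43.7 MPa (compressive)

Both members must finish at the same length. With the larger α, the magnesium alloy tends to over-contract; the plates restrain it, putting the magnesium alloy in tension and the cast iron in compression. With no external load the two internal forces are equal and opposite, magnitude P.
Compatibility of the two members (thermal + elastic change equal): (α₁ − α₂)ΔT = P·[1/(A₁E₁) + 1/(A₂E₂)].
|α₁ − α₂|·ΔT = 14.7×10⁻⁶ × 86 = 0.001264.
1/(A₁E₁) + 1/(A₂E₂) = 1/(2100×45×10³) + 1/(1800×101×10³) = 1.608×10⁻⁸ N⁻¹.
P = 0.001264 / 1.608×10⁻⁸ = 78610 N = 78.61 kN.
σ_{cast iron} = P/A₂ = 78610/1800 = 43.67 MPa, compressive.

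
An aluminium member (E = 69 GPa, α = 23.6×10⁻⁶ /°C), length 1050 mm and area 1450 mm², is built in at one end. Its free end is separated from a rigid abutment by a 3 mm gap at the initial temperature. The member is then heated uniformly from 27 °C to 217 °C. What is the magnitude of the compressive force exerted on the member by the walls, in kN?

P ≈ 163 kN

Free thermal elongation = αΔT L = 23.6×10⁻⁶ × 190 × 1050 = 4.708 mm.
This exceeds the 3 mm gap, so the wall pushes back. The portion of expansion that must be recovered elastically is δ_free − gap = 4.708 − 3 = 1.708 mm.
That suppressed elongation corresponds to σ = E·Δ/L = 69×10³ × 1.708/1050 = 112.3 MPa.
P = σA = 112.3 × 1450 = 162.8 kN.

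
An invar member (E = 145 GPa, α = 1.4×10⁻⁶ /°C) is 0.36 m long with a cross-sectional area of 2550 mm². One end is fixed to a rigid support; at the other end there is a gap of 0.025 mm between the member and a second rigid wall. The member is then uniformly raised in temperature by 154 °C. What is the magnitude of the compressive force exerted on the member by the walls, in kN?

P ≈ 54 kN

Unrestrained expansion: δ_free = αΔT L = 1.4×10⁻⁶ × 154 × 360 = 0.07762 mm.
After closing the 0.025 mm clearance, 0.07762 − 0.025 = 0.05262 mm of expansion remains to be suppressed by the wall.
So σ = E(δ_free − g)/L = 145×10³ × 0.05262/360 = 21.19 MPa.
P = σA = 21.19 × 2550 = 54.04 kN.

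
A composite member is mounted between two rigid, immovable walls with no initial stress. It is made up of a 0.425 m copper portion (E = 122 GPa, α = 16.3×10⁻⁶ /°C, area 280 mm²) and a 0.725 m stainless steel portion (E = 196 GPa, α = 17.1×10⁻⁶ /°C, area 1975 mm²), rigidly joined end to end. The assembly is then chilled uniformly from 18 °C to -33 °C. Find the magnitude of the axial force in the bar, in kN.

Free thermal contraction of the whole bar: Σ αᵢΔT Lᵢ = 16.3×10⁻⁶×51×425 + 17.1×10⁻⁶×51×725 = 0.9856 mm.
Since the ends are fixed, an axial force P builds up, equal in every segment, with P · Σ Lᵢ/(AᵢEᵢ) = δ_free.
The series flexibility is Σ Lᵢ/(AᵢEᵢ) = 425/(280×122×10³) + 725/(1975×196×10³) = 1.431×10⁻⁵ mm/N.
P = 0.9856 / 1.431×10⁻⁵ = 68850 N = 68.85 kN, tensile.

P ≈ 68.9 kN (tensile)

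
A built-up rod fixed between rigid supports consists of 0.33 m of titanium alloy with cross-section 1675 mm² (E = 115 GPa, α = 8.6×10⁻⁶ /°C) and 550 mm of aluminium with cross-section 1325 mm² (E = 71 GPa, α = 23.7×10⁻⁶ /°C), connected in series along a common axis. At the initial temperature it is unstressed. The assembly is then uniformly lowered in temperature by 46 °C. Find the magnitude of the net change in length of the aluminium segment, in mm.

|ΔL| ≈ 0.0349 mm

If the supports were absent, the total length change would be Σ αᵢΔT Lᵢ = 8.6×10⁻⁶×46×330 + 23.7×10⁻⁶×46×550 = 0.7302 mm.
The walls prevent any net length change, so an axial force P (same in every segment) develops. Compatibility: P · Σ Lᵢ/(AᵢEᵢ) = δ_free.
The series flexibility is Σ Lᵢ/(AᵢEᵢ) = 330/(1675×115×10³) + 550/(1325×71×10³) = 7.56×10⁻⁶ mm/N.
So P = 0.7302 / 7.56×10⁻⁶ = 96.59 kN, tensile.
For the aluminium segment, free thermal change = 23.7×10⁻⁶×46×550 = 0.5996 mm and elastic change from P = 96590×550/(1325×71×10³) = 0.5647 mm; these oppose, so the net change is 0.0349 mm (segment shortens).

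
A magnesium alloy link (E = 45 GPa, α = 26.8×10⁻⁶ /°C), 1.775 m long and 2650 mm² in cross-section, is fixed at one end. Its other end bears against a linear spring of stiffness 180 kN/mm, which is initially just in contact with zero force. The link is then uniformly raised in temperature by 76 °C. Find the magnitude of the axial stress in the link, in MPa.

σ ≈ 66.7 MPa (compressive)

Free thermal expansion: δ_free = αΔT L = 26.8×10⁻⁶ × 76 × 1775 = 3.615 mm.
Let P be the compressive force at the spring. The link shortens elastically by PL/(AE) and the spring compresses by P/k; together these equal δ_free.
So P = δ_free / [L/(AE) + 1/k] = 3.615 / [ 1775/(2650×45×10³) + 1/(180×10³) ].
P = 3.615 / 2.044×10⁻⁵ = 176900 N.
σ = P/A = 176900/2650 = 66.74 MPa.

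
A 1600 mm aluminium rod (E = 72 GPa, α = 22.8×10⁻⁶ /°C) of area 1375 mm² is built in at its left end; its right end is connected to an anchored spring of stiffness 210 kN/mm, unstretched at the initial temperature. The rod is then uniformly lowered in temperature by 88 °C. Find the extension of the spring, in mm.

δ ≈ 0.731 mm

The unrestrained thermal change is αΔT L = 22.8×10⁻⁶ × 88 × 1600 = 3.21 mm.
Let P be the tensile force in the spring. The rod extends elastically by PL/(AE) and the spring stretches by P/k; together these equal δ_free.
P [ L/(AE) + 1/k ] = δ_free → P [ 1600/(1375×72×10³) + 1/(210×10³) ] = 3.21.
P = 3.21 / 2.092×10⁻⁵ = 153400 N.
Spring extension = P/k = 153400/(210×10³) = 0.7306 mm.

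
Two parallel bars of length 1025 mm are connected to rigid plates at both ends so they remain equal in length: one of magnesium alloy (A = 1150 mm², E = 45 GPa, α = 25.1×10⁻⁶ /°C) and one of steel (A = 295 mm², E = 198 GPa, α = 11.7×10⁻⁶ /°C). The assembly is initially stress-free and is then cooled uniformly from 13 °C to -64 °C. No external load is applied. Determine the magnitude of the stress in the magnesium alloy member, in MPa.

σ ≈ 24.6 MPa (tensile)

Both members must finish at the same length. With the larger α, the magnesium alloy tends to over-contract; the plates restrain it, putting the magnesium alloy in tension and the steel in compression. With no external load the two internal forces are equal and opposite, magnitude P.
Setting the final lengths equal and cancelling L: (α₁ − α₂)ΔT = P/(A₁E₁) + P/(A₂E₂).
|α₁ − α₂|·ΔT = 13.4×10⁻⁶ × 77 = 0.001032.
1/(A₁E₁) + 1/(A₂E₂) = 1/(1150×45×10³) + 1/(295×198×10³) = 3.644×10⁻⁸ N⁻¹.
So P = 0.001032 / 3.644×10⁻⁸ = 28.31 kN.
σ_{magnesium alloy} = P/A₁ = 28310/1150 = 24.62 MPa, tensile.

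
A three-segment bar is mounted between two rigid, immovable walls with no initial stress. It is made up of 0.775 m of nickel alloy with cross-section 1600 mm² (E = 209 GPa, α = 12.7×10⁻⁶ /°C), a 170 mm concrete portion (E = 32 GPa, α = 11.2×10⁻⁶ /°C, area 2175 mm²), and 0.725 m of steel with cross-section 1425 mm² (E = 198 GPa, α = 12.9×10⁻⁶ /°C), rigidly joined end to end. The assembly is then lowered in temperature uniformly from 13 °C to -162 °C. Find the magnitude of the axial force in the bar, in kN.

P ≈ 504 kN (tensile)

If the supports were absent, the total length change would be Σ αᵢΔT Lᵢ = 12.7×10⁻⁶×175×775 + 11.2×10⁻⁶×175×170 + 12.9×10⁻⁶×175×725 = 3.692 mm.
Since the ends are fixed, an axial force P builds up, equal in every segment, with P · Σ Lᵢ/(AᵢEᵢ) = δ_free.
The series flexibility is Σ Lᵢ/(AᵢEᵢ) = 775/(1600×209×10³) + 170/(2175×32×10³) + 725/(1425×198×10³) = 7.33×10⁻⁶ mm/N.
So P = 3.692 / 7.33×10⁻⁶ = 503.8 kN, tensile.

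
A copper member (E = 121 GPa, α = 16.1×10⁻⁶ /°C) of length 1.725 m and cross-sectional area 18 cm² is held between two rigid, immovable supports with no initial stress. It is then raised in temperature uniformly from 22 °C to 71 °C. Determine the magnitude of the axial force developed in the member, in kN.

With zero net strain, σ = E·αΔT = 121 GPa × 16.1×10⁻⁶ × 49 = 95.46 MPa.
P = AEαΔT = 1800 × 121×10³ × 16.1×10⁻⁶ × 49 = 171.8 kN (compressive).

P ≈ 172 kN (compressive)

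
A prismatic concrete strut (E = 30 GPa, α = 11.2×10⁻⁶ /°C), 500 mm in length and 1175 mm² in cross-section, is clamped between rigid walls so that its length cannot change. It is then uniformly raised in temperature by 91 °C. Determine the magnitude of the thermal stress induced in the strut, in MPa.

σ ≈ 30.6 MPa (compressive)

The supports are rigid, so the total axial strain is zero. The restrained thermal strain is ε = αΔT = 11.2×10⁻⁶ × 91 = 1019.2×10⁻⁶.
σ = EαΔT = 30×10³ × 11.2×10⁻⁶ × 91 = 30.58 MPa (compressive; the strut is trying to expand).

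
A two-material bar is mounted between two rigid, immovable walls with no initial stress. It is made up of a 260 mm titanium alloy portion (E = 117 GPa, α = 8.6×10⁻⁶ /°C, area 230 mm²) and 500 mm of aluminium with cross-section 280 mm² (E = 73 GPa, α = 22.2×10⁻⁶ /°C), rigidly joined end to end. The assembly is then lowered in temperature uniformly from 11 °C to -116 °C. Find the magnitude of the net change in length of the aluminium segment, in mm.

If the supports were absent, the total length change would be Σ αᵢΔT Lᵢ = 8.6×10⁻⁶×127×260 + 22.2×10⁻⁶×127×500 = 1.694 mm.
The rigid supports impose zero overall length change; the single axial force P common to all segments must satisfy P Σ Lᵢ/(AᵢEᵢ) = δ_free.
Σ Lᵢ/(AᵢEᵢ) = 260/(230×117×10³) + 500/(280×73×10³) = 3.412×10⁻⁵ mm/N.
P = 1.694 / 3.412×10⁻⁵ = 49630 N = 49.63 kN, tensile.
For the aluminium segment, free thermal change = 22.2×10⁻⁶×127×500 = 1.41 mm and elastic change from P = 49630×500/(280×73×10³) = 1.214 mm; these oppose, so the net change is 0.196 mm (segment shortens).

|ΔL| ≈ 0.196 mm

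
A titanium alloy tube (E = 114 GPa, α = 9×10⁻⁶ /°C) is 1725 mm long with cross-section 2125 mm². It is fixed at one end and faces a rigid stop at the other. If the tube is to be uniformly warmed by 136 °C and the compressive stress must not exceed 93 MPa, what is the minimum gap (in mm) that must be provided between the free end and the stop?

Free expansion if unrestrained: δ_free = αΔT L = 9×10⁻⁶ × 136 × 1725 = 2.111 mm.
At the allowable stress the elastic shortening the wall may impose is σL/E = 93 × 1725 / (114×10³) = 1.407 mm.
The gap must absorb the remainder: g_min = 2.111 − 1.407 = 0.7042 mm.

g ≈ 0.704 mm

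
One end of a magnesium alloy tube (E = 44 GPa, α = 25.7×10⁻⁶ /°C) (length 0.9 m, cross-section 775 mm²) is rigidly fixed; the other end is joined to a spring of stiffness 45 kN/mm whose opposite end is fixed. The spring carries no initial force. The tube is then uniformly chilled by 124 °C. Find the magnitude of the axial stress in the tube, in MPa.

Free thermal contraction: δ_free = αΔT L = 25.7×10⁻⁶ × 124 × 900 = 2.868 mm.
With a force P in the spring, the elastic change of the tube is PL/(AE) and that of the spring is P/k; compatibility requires their sum to equal δ_free.
So P = δ_free / [L/(AE) + 1/k] = 2.868 / [ 900/(775×44×10³) + 1/(45×10³) ].
P = 2.868 / 4.862×10⁻⁵ = 59000 N.
σ = P/A = 59000/775 = 76.12 MPa.

σ ≈ 76.1 MPa (tensile)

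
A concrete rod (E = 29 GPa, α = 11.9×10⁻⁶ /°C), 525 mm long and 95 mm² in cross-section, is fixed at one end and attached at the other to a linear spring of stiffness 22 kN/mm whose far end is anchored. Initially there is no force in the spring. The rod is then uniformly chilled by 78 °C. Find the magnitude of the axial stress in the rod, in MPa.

Free thermal contraction: δ_free = αΔT L = 11.9×10⁻⁶ × 78 × 525 = 0.4873 mm.
With a force P in the spring, the elastic change of the rod is PL/(AE) and that of the spring is P/k; compatibility requires their sum to equal δ_free.
So P = δ_free / [L/(AE) + 1/k] = 0.4873 / [ 525/(95×29×10³) + 1/(22×10³) ].
P = 0.4873 / 0.000236 = 2065 N.
σ = P/A = 2065/95 = 21.73 MPa.

σ ≈ 21.7 MPa (tensile)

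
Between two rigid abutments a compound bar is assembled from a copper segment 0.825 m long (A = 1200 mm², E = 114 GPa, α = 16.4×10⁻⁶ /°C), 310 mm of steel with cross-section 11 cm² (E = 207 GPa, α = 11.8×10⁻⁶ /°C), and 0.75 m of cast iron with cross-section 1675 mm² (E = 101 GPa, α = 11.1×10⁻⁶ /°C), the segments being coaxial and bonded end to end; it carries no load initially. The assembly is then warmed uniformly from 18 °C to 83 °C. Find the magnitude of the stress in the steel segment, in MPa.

Free thermal expansion of the whole bar: Σ αᵢΔT Lᵢ = 16.4×10⁻⁶×65×825 + 11.8×10⁻⁶×65×310 + 11.1×10⁻⁶×65×750 = 1.658 mm.
The rigid supports impose zero overall length change; the single axial force P common to all segments must satisfy P Σ Lᵢ/(AᵢEᵢ) = δ_free.
Σ Lᵢ/(AᵢEᵢ) = 825/(1200×114×10³) + 310/(1100×207×10³) + 750/(1675×101×10³) = 1.183×10⁻⁵ mm/N.
Hence P = δ_free / Σ(L/AE) = 1.658/1.183×10⁻⁵ = 140.2 kN (compressive).
σ_{steel} = P / A = 140200 / 1100 = 127.5 MPa.

σ ≈ 127 MPa (compressive)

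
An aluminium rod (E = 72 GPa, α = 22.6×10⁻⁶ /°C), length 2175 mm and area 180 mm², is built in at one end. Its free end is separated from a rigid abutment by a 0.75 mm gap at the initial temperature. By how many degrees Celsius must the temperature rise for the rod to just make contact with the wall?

ΔT ≈ 15.3 °C

Contact occurs when the free expansion equals the gap: αΔT L = 0.75 mm.
So ΔT = g/(αL) = 0.75/(22.6×10⁻⁶ × 2175) = 15.26 °C.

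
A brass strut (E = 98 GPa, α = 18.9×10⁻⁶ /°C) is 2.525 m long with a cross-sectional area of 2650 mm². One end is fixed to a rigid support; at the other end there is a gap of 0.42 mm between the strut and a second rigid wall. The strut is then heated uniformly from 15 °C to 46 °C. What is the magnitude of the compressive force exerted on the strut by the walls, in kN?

P ≈ 109 kN

Free thermal elongation = αΔT L = 18.9×10⁻⁶ × 31 × 2525 = 1.479 mm.
After closing the 0.42 mm clearance, 1.479 − 0.42 = 1.059 mm of expansion remains to be suppressed by the wall.
So σ = E(δ_free − g)/L = 98×10³ × 1.059/2525 = 41.12 MPa.
Force on the wall = σA = 41.12 × 2650 mm² = 109 kN.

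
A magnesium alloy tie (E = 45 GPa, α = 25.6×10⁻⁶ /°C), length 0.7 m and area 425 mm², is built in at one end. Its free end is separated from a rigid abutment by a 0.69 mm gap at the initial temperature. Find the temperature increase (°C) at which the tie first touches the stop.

ΔT ≈ 38.5 °C

The gap closes when αΔT L = 0.69 mm, since the tie is still unstressed at that instant.
So ΔT = g/(αL) = 0.69/(25.6×10⁻⁶ × 700) = 38.5 °C.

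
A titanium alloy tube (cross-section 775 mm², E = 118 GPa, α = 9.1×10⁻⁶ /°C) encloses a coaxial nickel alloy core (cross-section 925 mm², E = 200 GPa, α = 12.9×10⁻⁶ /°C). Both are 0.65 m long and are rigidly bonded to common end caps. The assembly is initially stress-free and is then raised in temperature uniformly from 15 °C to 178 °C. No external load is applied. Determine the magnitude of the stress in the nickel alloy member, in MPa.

σ ≈ 41 MPa (compressive)

Both members must finish at the same length. With the larger α, the nickel alloy tends to over-expand; the plates restrain it, putting the nickel alloy in compression and the titanium alloy in tension. With no external load the two internal forces are equal and opposite, magnitude P.
Setting the final lengths equal and cancelling L: (α₁ − α₂)ΔT = P/(A₁E₁) + P/(A₂E₂).
|α₁ − α₂|·ΔT = 3.8×10⁻⁶ × 163 = 0.0006194.
1/(A₁E₁) + 1/(A₂E₂) = 1/(775×118×10³) + 1/(925×200×10³) = 1.634×10⁻⁸ N⁻¹.
So P = 0.0006194 / 1.634×10⁻⁸ = 37.91 kN.
σ_{nickel alloy} = P/A₂ = 37910/925 = 40.98 MPa, compressive.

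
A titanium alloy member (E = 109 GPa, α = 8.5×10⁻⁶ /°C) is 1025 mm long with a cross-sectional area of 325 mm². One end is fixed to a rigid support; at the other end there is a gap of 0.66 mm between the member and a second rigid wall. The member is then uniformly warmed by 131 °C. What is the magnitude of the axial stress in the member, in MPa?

σ ≈ 51.2 MPa (compressive)

Free thermal elongation = αΔT L = 8.5×10⁻⁶ × 131 × 1025 = 1.141 mm.
After closing the 0.66 mm clearance, 1.141 − 0.66 = 0.4813 mm of expansion remains to be suppressed by the wall.
So σ = E(δ_free − g)/L = 109×10³ × 0.4813/1025 = 51.19 MPa.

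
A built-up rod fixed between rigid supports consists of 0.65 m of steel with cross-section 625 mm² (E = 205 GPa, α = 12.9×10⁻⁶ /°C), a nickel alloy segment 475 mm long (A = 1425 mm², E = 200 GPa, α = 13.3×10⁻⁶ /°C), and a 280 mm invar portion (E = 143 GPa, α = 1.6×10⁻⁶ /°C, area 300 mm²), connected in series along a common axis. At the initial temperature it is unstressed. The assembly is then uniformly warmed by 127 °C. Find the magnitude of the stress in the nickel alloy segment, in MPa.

σ ≈ 102 MPa (compressive)

If the supports were absent, the total length change would be Σ αᵢΔT Lᵢ = 12.9×10⁻⁶×127×650 + 13.3×10⁻⁶×127×475 + 1.6×10⁻⁶×127×280 = 1.924 mm.
The walls prevent any net length change, so an axial force P (same in every segment) develops. Compatibility: P · Σ Lᵢ/(AᵢEᵢ) = δ_free.
Σ Lᵢ/(AᵢEᵢ) = 650/(625×205×10³) + 475/(1425×200×10³) + 280/(300×143×10³) = 1.327×10⁻⁵ mm/N.
Hence P = δ_free / Σ(L/AE) = 1.924/1.327×10⁻⁵ = 145 kN (compressive).
σ_{nickel alloy} = P / A = 145000 / 1425 = 101.8 MPa.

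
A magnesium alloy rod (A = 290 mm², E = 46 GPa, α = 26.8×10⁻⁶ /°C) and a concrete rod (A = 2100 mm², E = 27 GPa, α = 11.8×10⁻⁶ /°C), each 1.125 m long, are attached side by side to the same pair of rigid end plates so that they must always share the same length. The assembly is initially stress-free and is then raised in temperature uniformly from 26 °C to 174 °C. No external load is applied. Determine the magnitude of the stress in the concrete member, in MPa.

σ ≈ 11.4 MPa (tensile)

Both members must finish at the same length. With the larger α, the magnesium alloy tends to over-expand; the plates restrain it, putting the magnesium alloy in compression and the concrete in tension. With no external load the two internal forces are equal and opposite, magnitude P.
Setting the final lengths equal and cancelling L: (α₁ − α₂)ΔT = P/(A₁E₁) + P/(A₂E₂).
|α₁ − α₂|·ΔT = 15×10⁻⁶ × 148 = 0.00222.
1/(A₁E₁) + 1/(A₂E₂) = 1/(290×46×10³) + 1/(2100×27×10³) = 9.26×10⁻⁸ N⁻¹.
P = 0.00222 / 9.26×10⁻⁸ = 23970 N = 23.97 kN.
σ_{concrete} = P/A₂ = 23970/2100 = 11.42 MPa, tensile.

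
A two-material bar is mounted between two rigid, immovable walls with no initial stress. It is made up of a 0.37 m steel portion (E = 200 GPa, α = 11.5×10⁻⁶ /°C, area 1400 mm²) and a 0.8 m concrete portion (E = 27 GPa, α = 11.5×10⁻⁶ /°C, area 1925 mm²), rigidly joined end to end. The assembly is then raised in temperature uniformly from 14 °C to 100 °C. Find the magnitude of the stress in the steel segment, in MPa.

σ ≈ 49.5 MPa (compressive)

If the supports were absent, the total length change would be Σ αᵢΔT Lᵢ = 11.5×10⁻⁶×86×370 + 11.5×10⁻⁶×86×800 = 1.157 mm.
The rigid supports impose zero overall length change; the single axial force P common to all segments must satisfy P Σ Lᵢ/(AᵢEᵢ) = δ_free.
The series flexibility is Σ Lᵢ/(AᵢEᵢ) = 370/(1400×200×10³) + 800/(1925×27×10³) = 1.671×10⁻⁵ mm/N.
P = 1.157 / 1.671×10⁻⁵ = 69230 N = 69.23 kN, compressive.
σ_{steel} = P / A = 69230 / 1400 = 49.45 MPa.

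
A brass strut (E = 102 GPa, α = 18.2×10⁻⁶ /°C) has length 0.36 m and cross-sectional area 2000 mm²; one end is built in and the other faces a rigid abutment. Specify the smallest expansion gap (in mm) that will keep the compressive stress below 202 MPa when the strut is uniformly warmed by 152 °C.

g ≈ 0.283 mm

With no wall the strut would lengthen by αΔT L = 18.2×10⁻⁶ × 152 × 360 = 0.9959 mm.
A stress of 202 MPa corresponds to the wall pushing the strut back by σL/E = 202×360/(102×10³) = 0.7129 mm.
The gap must absorb the remainder: g_min = 0.9959 − 0.7129 = 0.283 mm.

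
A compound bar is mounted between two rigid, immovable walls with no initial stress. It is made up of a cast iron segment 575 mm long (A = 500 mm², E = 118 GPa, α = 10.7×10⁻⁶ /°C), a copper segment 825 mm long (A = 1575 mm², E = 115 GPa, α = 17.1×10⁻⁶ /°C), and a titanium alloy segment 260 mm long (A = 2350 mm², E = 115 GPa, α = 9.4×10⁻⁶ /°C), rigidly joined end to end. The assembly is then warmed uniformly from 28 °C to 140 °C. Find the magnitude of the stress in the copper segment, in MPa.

σ ≈ 106 MPa (compressive)

If the supports were absent, the total length change would be Σ αᵢΔT Lᵢ = 10.7×10⁻⁶×112×575 + 17.1×10⁻⁶×112×825 + 9.4×10⁻⁶×112×260 = 2.543 mm.
The walls prevent any net length change, so an axial force P (same in every segment) develops. Compatibility: P · Σ Lᵢ/(AᵢEᵢ) = δ_free.
Σ Lᵢ/(AᵢEᵢ) = 575/(500×118×10³) + 825/(1575×115×10³) + 260/(2350×115×10³) = 1.526×10⁻⁵ mm/N.
P = 2.543 / 1.526×10⁻⁵ = 166600 N = 166.6 kN, compressive.
σ_{copper} = P / A = 166600 / 1575 = 105.8 MPa.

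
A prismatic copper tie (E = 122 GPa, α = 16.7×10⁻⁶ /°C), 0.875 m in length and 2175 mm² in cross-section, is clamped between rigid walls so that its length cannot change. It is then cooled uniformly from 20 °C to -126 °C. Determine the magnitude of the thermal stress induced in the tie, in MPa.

Because both ends are immovable the net strain is zero, and the suppressed thermal strain is αΔT = 16.7×10⁻⁶ × 146 = 2438.2×10⁻⁶.
The stress required to suppress this strain is σ = Eε = 122×10³ × 2438.2×10⁻⁶ = 297.5 MPa, tensile since the tie is trying to contract.

σ ≈ 297 MPa (tensile)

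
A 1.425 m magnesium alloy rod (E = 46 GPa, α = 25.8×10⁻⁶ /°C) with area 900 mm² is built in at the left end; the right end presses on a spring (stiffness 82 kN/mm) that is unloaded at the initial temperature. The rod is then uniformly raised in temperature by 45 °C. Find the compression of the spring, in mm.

If the spring were absent the rod would lengthen by αΔT L = 25.8×10⁻⁶ × 45 × 1425 = 1.654 mm.
Let P be the compressive force at the spring. The rod shortens elastically by PL/(AE) and the spring compresses by P/k; together these equal δ_free.
So P = δ_free / [L/(AE) + 1/k] = 1.654 / [ 1425/(900×46×10³) + 1/(82×10³) ].
P = 1.654 / 4.662×10⁻⁵ = 35490 N.
Spring compression = P/k = 35490/(82×10³) = 0.4328 mm.

δ ≈ 0.433 mm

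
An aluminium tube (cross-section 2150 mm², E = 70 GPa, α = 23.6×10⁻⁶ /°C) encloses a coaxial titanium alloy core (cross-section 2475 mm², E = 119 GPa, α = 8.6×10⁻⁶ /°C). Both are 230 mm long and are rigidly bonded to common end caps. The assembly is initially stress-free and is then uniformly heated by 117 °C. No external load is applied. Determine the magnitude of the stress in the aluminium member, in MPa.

σ ≈ 81.3 MPa (compressive)

The aluminium has the larger α, so on heating it would change length more than the titanium alloy if both were free. The rigid plates force a common final length, so the aluminium is put into compression and the titanium alloy into tension, with equal and opposite forces P (no external load).
Compatibility of the two members (thermal + elastic change equal): (α₁ − α₂)ΔT = P·[1/(A₁E₁) + 1/(A₂E₂)].
|α₁ − α₂|·ΔT = 15×10⁻⁶ × 117 = 0.001755.
1/(A₁E₁) + 1/(A₂E₂) = 1/(2150×70×10³) + 1/(2475×119×10³) = 1.004×10⁻⁸ N⁻¹.
So P = 0.001755 / 1.004×10⁻⁸ = 174.8 kN.
σ_{aluminium} = P/A₁ = 174800/2150 = 81.3 MPa, compressive.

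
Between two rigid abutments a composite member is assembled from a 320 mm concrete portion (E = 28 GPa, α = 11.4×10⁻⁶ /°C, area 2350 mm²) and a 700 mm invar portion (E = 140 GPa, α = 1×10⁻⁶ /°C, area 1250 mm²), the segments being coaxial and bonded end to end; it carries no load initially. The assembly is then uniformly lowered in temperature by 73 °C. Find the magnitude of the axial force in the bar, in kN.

With the walls removed the bar would change length by δ_free = Σ αᵢΔT Lᵢ = 11.4×10⁻⁶×73×320 + 1×10⁻⁶×73×700 = 0.3174 mm.
The walls prevent any net length change, so an axial force P (same in every segment) develops. Compatibility: P · Σ Lᵢ/(AᵢEᵢ) = δ_free.
Σ Lᵢ/(AᵢEᵢ) = 320/(2350×28×10³) + 700/(1250×140×10³) = 8.863×10⁻⁶ mm/N.
So P = 0.3174 / 8.863×10⁻⁶ = 35.81 kN, tensile.

P ≈ 35.8 kN (tensile)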